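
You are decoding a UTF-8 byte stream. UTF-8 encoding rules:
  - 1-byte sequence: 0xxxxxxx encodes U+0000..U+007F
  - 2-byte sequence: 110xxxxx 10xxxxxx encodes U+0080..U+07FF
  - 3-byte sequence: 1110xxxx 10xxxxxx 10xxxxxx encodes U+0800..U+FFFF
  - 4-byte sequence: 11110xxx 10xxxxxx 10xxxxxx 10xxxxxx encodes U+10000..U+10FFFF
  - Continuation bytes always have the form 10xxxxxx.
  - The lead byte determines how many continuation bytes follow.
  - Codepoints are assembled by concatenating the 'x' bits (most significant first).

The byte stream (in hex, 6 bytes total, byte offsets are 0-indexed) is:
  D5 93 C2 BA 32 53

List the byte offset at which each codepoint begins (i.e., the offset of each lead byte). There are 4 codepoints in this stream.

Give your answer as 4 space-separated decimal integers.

Answer: 0 2 4 5

Derivation:
Byte[0]=D5: 2-byte lead, need 1 cont bytes. acc=0x15
Byte[1]=93: continuation. acc=(acc<<6)|0x13=0x553
Completed: cp=U+0553 (starts at byte 0)
Byte[2]=C2: 2-byte lead, need 1 cont bytes. acc=0x2
Byte[3]=BA: continuation. acc=(acc<<6)|0x3A=0xBA
Completed: cp=U+00BA (starts at byte 2)
Byte[4]=32: 1-byte ASCII. cp=U+0032
Byte[5]=53: 1-byte ASCII. cp=U+0053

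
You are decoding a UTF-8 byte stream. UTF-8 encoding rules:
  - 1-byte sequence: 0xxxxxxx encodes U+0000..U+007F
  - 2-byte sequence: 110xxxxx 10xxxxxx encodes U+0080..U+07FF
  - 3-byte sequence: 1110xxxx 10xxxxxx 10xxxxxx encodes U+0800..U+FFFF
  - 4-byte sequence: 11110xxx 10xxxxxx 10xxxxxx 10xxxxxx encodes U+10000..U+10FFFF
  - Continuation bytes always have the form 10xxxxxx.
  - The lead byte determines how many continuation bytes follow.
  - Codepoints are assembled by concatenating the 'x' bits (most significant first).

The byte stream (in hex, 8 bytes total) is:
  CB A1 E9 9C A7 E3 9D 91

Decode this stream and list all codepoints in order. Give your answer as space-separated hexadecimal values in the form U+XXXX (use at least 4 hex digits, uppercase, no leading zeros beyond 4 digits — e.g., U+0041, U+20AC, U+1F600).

Byte[0]=CB: 2-byte lead, need 1 cont bytes. acc=0xB
Byte[1]=A1: continuation. acc=(acc<<6)|0x21=0x2E1
Completed: cp=U+02E1 (starts at byte 0)
Byte[2]=E9: 3-byte lead, need 2 cont bytes. acc=0x9
Byte[3]=9C: continuation. acc=(acc<<6)|0x1C=0x25C
Byte[4]=A7: continuation. acc=(acc<<6)|0x27=0x9727
Completed: cp=U+9727 (starts at byte 2)
Byte[5]=E3: 3-byte lead, need 2 cont bytes. acc=0x3
Byte[6]=9D: continuation. acc=(acc<<6)|0x1D=0xDD
Byte[7]=91: continuation. acc=(acc<<6)|0x11=0x3751
Completed: cp=U+3751 (starts at byte 5)

Answer: U+02E1 U+9727 U+3751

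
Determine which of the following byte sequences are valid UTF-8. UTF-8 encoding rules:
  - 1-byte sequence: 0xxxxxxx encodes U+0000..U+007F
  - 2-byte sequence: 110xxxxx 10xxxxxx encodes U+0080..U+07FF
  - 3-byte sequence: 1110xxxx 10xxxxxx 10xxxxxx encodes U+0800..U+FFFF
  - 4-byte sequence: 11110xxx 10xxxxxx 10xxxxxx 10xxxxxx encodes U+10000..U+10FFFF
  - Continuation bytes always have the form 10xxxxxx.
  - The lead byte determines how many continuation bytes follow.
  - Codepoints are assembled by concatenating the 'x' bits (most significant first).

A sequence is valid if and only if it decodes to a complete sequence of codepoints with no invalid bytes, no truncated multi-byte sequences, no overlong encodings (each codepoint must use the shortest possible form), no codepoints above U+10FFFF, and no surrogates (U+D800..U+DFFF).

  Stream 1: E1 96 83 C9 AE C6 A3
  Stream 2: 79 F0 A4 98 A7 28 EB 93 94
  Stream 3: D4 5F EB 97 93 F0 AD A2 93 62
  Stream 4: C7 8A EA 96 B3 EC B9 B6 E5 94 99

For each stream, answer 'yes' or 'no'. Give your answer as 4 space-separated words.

Stream 1: decodes cleanly. VALID
Stream 2: decodes cleanly. VALID
Stream 3: error at byte offset 1. INVALID
Stream 4: decodes cleanly. VALID

Answer: yes yes no yes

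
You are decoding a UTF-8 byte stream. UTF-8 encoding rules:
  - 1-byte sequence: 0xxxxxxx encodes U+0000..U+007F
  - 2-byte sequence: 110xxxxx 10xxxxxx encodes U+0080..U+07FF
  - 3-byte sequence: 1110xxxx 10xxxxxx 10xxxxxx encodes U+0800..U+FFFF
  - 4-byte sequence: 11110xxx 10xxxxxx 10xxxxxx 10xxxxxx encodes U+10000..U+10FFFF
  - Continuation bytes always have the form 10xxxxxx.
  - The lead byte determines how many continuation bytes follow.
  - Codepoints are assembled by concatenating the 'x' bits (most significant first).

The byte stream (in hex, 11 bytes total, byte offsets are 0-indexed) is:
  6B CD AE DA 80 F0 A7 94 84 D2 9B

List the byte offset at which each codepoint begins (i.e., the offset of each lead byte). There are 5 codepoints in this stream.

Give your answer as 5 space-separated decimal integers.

Answer: 0 1 3 5 9

Derivation:
Byte[0]=6B: 1-byte ASCII. cp=U+006B
Byte[1]=CD: 2-byte lead, need 1 cont bytes. acc=0xD
Byte[2]=AE: continuation. acc=(acc<<6)|0x2E=0x36E
Completed: cp=U+036E (starts at byte 1)
Byte[3]=DA: 2-byte lead, need 1 cont bytes. acc=0x1A
Byte[4]=80: continuation. acc=(acc<<6)|0x00=0x680
Completed: cp=U+0680 (starts at byte 3)
Byte[5]=F0: 4-byte lead, need 3 cont bytes. acc=0x0
Byte[6]=A7: continuation. acc=(acc<<6)|0x27=0x27
Byte[7]=94: continuation. acc=(acc<<6)|0x14=0x9D4
Byte[8]=84: continuation. acc=(acc<<6)|0x04=0x27504
Completed: cp=U+27504 (starts at byte 5)
Byte[9]=D2: 2-byte lead, need 1 cont bytes. acc=0x12
Byte[10]=9B: continuation. acc=(acc<<6)|0x1B=0x49B
Completed: cp=U+049B (starts at byte 9)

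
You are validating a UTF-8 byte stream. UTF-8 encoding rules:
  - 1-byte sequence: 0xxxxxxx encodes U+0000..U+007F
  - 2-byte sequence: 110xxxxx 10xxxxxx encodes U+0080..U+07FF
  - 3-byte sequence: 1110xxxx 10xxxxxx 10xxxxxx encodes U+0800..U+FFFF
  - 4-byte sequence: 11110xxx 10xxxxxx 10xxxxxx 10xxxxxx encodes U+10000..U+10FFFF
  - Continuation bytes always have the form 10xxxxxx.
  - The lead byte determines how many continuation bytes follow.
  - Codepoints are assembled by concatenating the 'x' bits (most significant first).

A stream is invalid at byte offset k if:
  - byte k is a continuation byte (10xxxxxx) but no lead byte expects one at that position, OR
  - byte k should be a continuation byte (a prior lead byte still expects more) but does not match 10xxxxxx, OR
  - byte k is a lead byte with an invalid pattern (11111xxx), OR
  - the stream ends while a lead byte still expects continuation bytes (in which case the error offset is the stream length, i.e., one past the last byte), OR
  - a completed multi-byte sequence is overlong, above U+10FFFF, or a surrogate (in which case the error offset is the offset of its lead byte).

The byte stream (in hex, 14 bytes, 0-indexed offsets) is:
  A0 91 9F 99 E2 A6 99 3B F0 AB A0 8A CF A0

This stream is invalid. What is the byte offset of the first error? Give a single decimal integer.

Byte[0]=A0: INVALID lead byte (not 0xxx/110x/1110/11110)

Answer: 0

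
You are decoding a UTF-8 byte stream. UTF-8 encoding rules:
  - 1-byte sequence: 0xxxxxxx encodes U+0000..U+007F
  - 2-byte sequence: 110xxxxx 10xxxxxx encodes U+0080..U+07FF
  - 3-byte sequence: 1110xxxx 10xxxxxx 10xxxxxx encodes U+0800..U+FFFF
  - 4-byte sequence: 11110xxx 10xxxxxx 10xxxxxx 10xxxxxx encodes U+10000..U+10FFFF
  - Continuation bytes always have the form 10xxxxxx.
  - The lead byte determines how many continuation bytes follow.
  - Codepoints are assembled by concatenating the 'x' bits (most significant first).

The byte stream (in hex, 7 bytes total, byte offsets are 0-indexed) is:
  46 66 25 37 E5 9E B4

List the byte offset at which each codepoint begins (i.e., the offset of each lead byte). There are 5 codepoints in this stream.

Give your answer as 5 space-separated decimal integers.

Byte[0]=46: 1-byte ASCII. cp=U+0046
Byte[1]=66: 1-byte ASCII. cp=U+0066
Byte[2]=25: 1-byte ASCII. cp=U+0025
Byte[3]=37: 1-byte ASCII. cp=U+0037
Byte[4]=E5: 3-byte lead, need 2 cont bytes. acc=0x5
Byte[5]=9E: continuation. acc=(acc<<6)|0x1E=0x15E
Byte[6]=B4: continuation. acc=(acc<<6)|0x34=0x57B4
Completed: cp=U+57B4 (starts at byte 4)

Answer: 0 1 2 3 4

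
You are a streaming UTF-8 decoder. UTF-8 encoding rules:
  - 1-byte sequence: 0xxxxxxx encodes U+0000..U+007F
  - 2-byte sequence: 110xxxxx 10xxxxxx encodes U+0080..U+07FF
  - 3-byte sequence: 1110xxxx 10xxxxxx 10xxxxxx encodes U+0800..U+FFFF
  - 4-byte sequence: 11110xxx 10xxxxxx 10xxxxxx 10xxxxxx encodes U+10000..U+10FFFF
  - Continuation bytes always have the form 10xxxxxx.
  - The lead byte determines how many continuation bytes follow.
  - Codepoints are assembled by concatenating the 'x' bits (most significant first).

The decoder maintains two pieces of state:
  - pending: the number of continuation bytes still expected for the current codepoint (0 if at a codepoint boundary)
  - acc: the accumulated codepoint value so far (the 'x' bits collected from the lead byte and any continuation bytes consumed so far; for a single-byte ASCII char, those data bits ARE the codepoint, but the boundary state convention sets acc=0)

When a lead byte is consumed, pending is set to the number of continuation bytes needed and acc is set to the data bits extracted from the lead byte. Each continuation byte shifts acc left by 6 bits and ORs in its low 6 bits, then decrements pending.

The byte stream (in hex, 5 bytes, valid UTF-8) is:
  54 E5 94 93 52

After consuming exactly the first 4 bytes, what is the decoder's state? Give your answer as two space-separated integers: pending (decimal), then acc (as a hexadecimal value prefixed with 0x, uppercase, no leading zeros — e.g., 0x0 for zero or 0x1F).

Answer: 0 0x5513

Derivation:
Byte[0]=54: 1-byte. pending=0, acc=0x0
Byte[1]=E5: 3-byte lead. pending=2, acc=0x5
Byte[2]=94: continuation. acc=(acc<<6)|0x14=0x154, pending=1
Byte[3]=93: continuation. acc=(acc<<6)|0x13=0x5513, pending=0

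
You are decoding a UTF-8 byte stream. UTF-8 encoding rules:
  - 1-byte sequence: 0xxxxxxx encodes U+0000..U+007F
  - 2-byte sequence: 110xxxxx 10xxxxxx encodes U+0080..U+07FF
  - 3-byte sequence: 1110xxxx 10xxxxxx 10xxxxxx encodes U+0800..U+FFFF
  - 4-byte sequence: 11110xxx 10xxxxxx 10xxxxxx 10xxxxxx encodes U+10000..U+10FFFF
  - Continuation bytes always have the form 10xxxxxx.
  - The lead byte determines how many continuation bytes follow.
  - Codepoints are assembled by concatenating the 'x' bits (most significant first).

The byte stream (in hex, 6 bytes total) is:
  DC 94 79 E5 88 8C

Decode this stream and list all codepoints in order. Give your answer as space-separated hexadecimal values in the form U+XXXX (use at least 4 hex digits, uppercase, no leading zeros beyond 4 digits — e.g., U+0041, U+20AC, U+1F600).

Answer: U+0714 U+0079 U+520C

Derivation:
Byte[0]=DC: 2-byte lead, need 1 cont bytes. acc=0x1C
Byte[1]=94: continuation. acc=(acc<<6)|0x14=0x714
Completed: cp=U+0714 (starts at byte 0)
Byte[2]=79: 1-byte ASCII. cp=U+0079
Byte[3]=E5: 3-byte lead, need 2 cont bytes. acc=0x5
Byte[4]=88: continuation. acc=(acc<<6)|0x08=0x148
Byte[5]=8C: continuation. acc=(acc<<6)|0x0C=0x520C
Completed: cp=U+520C (starts at byte 3)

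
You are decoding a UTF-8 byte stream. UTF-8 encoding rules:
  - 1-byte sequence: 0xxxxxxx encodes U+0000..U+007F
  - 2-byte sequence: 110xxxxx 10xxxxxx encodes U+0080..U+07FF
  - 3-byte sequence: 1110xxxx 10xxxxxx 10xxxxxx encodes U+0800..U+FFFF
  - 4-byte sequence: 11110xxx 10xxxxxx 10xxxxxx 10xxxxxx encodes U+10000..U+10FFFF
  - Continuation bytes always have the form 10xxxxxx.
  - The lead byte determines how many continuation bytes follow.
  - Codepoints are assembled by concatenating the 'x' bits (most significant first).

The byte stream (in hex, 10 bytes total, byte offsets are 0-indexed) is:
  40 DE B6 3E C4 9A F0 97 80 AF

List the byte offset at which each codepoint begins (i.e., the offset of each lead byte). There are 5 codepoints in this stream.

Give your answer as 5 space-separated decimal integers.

Byte[0]=40: 1-byte ASCII. cp=U+0040
Byte[1]=DE: 2-byte lead, need 1 cont bytes. acc=0x1E
Byte[2]=B6: continuation. acc=(acc<<6)|0x36=0x7B6
Completed: cp=U+07B6 (starts at byte 1)
Byte[3]=3E: 1-byte ASCII. cp=U+003E
Byte[4]=C4: 2-byte lead, need 1 cont bytes. acc=0x4
Byte[5]=9A: continuation. acc=(acc<<6)|0x1A=0x11A
Completed: cp=U+011A (starts at byte 4)
Byte[6]=F0: 4-byte lead, need 3 cont bytes. acc=0x0
Byte[7]=97: continuation. acc=(acc<<6)|0x17=0x17
Byte[8]=80: continuation. acc=(acc<<6)|0x00=0x5C0
Byte[9]=AF: continuation. acc=(acc<<6)|0x2F=0x1702F
Completed: cp=U+1702F (starts at byte 6)

Answer: 0 1 3 4 6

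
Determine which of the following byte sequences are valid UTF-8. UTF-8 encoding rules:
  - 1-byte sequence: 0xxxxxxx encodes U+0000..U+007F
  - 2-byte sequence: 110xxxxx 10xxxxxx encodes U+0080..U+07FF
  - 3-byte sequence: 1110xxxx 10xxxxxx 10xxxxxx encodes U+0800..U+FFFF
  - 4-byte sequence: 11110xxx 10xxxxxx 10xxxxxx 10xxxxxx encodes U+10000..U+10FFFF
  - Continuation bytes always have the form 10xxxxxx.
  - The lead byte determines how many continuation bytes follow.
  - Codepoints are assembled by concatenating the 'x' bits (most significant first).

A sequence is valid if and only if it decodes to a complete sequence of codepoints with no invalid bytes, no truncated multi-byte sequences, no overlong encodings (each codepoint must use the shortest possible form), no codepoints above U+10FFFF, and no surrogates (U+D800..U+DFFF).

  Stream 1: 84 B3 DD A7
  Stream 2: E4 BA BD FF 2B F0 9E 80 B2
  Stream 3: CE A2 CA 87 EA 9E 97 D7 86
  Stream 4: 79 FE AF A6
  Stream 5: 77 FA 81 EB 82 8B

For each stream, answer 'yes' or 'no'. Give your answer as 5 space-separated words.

Answer: no no yes no no

Derivation:
Stream 1: error at byte offset 0. INVALID
Stream 2: error at byte offset 3. INVALID
Stream 3: decodes cleanly. VALID
Stream 4: error at byte offset 1. INVALID
Stream 5: error at byte offset 1. INVALID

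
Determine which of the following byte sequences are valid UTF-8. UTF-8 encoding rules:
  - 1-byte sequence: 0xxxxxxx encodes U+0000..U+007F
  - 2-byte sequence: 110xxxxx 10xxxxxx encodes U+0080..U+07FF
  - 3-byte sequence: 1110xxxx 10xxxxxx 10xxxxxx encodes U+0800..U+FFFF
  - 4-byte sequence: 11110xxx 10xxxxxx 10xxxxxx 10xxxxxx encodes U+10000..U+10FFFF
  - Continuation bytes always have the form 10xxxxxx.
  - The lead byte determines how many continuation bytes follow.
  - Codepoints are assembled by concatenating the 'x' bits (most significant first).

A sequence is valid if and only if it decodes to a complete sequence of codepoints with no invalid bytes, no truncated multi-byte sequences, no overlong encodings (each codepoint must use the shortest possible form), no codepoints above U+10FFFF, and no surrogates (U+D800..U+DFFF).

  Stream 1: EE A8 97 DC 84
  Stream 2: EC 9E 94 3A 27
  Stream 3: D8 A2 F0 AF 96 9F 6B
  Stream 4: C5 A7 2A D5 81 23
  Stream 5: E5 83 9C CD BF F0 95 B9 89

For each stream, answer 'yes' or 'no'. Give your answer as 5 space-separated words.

Answer: yes yes yes yes yes

Derivation:
Stream 1: decodes cleanly. VALID
Stream 2: decodes cleanly. VALID
Stream 3: decodes cleanly. VALID
Stream 4: decodes cleanly. VALID
Stream 5: decodes cleanly. VALID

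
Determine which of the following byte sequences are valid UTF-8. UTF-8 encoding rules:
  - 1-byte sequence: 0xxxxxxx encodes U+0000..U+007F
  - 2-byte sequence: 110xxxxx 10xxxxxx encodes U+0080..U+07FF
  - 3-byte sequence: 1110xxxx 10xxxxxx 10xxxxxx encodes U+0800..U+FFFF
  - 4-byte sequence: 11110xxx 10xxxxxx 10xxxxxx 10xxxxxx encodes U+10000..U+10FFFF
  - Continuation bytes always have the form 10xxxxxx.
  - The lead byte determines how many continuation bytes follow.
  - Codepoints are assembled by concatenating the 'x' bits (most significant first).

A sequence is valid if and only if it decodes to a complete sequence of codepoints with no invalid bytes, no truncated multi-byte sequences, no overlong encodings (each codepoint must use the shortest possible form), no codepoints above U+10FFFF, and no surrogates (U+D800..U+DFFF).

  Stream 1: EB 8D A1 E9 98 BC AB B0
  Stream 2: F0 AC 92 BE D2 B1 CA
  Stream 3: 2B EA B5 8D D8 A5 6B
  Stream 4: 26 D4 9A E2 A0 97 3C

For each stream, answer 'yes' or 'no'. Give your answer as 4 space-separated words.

Answer: no no yes yes

Derivation:
Stream 1: error at byte offset 6. INVALID
Stream 2: error at byte offset 7. INVALID
Stream 3: decodes cleanly. VALID
Stream 4: decodes cleanly. VALID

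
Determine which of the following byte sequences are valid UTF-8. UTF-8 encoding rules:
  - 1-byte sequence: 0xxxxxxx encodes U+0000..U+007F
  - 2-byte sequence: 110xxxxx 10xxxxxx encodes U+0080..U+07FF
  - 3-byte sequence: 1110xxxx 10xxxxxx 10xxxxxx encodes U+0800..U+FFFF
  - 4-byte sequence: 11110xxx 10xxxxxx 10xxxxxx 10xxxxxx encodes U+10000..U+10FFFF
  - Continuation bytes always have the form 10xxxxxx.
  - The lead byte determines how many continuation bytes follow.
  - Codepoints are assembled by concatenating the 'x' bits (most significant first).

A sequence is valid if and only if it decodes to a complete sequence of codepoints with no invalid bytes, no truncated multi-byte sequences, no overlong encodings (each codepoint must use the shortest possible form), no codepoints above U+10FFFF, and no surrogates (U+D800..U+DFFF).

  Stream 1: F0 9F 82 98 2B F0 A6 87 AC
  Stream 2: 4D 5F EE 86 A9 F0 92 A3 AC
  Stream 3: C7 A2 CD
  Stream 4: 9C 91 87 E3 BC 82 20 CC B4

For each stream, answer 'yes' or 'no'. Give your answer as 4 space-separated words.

Stream 1: decodes cleanly. VALID
Stream 2: decodes cleanly. VALID
Stream 3: error at byte offset 3. INVALID
Stream 4: error at byte offset 0. INVALID

Answer: yes yes no no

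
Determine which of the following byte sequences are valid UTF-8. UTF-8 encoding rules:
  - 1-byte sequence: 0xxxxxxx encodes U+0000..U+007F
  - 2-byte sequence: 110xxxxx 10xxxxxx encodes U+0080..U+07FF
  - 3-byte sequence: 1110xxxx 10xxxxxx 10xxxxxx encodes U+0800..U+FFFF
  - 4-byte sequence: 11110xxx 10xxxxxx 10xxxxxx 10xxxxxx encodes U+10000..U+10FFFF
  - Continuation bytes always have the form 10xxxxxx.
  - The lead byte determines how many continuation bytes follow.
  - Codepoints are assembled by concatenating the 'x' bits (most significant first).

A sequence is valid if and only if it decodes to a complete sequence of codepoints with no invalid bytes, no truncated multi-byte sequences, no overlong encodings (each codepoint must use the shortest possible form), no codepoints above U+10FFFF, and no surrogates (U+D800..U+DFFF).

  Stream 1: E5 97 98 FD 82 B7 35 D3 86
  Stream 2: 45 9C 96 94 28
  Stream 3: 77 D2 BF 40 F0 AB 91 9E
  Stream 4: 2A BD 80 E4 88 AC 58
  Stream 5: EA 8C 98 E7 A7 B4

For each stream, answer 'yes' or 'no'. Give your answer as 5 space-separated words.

Answer: no no yes no yes

Derivation:
Stream 1: error at byte offset 3. INVALID
Stream 2: error at byte offset 1. INVALID
Stream 3: decodes cleanly. VALID
Stream 4: error at byte offset 1. INVALID
Stream 5: decodes cleanly. VALID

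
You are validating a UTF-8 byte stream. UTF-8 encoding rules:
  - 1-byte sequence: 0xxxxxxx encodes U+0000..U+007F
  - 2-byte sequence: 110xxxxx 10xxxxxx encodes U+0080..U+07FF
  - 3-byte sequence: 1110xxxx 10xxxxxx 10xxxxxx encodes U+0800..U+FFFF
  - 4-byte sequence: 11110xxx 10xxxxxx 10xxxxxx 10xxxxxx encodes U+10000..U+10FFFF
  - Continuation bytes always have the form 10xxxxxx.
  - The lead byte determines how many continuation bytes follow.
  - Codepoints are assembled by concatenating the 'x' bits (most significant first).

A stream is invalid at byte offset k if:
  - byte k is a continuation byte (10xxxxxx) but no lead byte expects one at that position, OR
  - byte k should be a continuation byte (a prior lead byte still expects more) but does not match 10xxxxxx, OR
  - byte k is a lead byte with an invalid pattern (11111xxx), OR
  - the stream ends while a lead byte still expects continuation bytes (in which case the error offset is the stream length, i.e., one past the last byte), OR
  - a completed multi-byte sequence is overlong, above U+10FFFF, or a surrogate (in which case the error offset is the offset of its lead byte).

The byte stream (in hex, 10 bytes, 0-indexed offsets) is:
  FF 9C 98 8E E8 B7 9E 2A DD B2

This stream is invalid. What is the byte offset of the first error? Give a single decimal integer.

Byte[0]=FF: INVALID lead byte (not 0xxx/110x/1110/11110)

Answer: 0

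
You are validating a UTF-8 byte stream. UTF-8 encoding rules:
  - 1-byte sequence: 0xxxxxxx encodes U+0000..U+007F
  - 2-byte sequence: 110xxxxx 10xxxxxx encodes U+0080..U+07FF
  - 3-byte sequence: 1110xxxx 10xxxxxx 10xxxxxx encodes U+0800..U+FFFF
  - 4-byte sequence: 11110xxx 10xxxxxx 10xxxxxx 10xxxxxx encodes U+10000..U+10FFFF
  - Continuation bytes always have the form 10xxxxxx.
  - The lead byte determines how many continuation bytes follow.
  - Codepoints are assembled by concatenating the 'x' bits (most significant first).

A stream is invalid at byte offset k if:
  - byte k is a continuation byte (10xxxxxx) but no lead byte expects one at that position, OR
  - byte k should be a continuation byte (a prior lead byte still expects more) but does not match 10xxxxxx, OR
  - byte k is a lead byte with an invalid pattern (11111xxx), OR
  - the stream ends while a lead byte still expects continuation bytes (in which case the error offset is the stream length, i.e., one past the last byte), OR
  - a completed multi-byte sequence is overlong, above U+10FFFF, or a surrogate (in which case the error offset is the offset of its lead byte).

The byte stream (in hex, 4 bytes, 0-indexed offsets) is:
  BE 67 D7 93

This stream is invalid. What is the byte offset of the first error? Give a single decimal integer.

Byte[0]=BE: INVALID lead byte (not 0xxx/110x/1110/11110)

Answer: 0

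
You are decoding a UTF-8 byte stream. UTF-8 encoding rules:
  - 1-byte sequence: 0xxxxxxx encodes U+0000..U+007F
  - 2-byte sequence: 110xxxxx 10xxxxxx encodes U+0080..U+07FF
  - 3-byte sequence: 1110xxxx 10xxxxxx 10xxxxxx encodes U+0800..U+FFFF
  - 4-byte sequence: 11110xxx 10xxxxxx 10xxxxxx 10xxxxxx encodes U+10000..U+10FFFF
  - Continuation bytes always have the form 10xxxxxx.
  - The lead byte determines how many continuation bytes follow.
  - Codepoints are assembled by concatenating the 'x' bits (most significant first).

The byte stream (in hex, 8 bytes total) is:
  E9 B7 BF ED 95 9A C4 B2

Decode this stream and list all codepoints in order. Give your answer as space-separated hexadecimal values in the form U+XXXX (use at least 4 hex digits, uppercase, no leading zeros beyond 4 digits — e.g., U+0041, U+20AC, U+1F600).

Answer: U+9DFF U+D55A U+0132

Derivation:
Byte[0]=E9: 3-byte lead, need 2 cont bytes. acc=0x9
Byte[1]=B7: continuation. acc=(acc<<6)|0x37=0x277
Byte[2]=BF: continuation. acc=(acc<<6)|0x3F=0x9DFF
Completed: cp=U+9DFF (starts at byte 0)
Byte[3]=ED: 3-byte lead, need 2 cont bytes. acc=0xD
Byte[4]=95: continuation. acc=(acc<<6)|0x15=0x355
Byte[5]=9A: continuation. acc=(acc<<6)|0x1A=0xD55A
Completed: cp=U+D55A (starts at byte 3)
Byte[6]=C4: 2-byte lead, need 1 cont bytes. acc=0x4
Byte[7]=B2: continuation. acc=(acc<<6)|0x32=0x132
Completed: cp=U+0132 (starts at byte 6)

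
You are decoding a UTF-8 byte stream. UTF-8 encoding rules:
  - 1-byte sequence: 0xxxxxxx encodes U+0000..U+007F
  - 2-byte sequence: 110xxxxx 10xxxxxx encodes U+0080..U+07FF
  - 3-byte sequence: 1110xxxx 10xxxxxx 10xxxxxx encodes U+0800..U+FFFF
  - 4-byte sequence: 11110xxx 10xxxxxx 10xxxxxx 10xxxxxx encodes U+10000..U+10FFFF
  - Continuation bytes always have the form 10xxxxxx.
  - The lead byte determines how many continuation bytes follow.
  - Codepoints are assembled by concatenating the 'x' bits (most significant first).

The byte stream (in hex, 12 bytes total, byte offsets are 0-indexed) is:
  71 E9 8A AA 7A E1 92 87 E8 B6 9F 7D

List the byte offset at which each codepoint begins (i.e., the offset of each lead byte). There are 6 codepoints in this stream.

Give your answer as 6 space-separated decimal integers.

Answer: 0 1 4 5 8 11

Derivation:
Byte[0]=71: 1-byte ASCII. cp=U+0071
Byte[1]=E9: 3-byte lead, need 2 cont bytes. acc=0x9
Byte[2]=8A: continuation. acc=(acc<<6)|0x0A=0x24A
Byte[3]=AA: continuation. acc=(acc<<6)|0x2A=0x92AA
Completed: cp=U+92AA (starts at byte 1)
Byte[4]=7A: 1-byte ASCII. cp=U+007A
Byte[5]=E1: 3-byte lead, need 2 cont bytes. acc=0x1
Byte[6]=92: continuation. acc=(acc<<6)|0x12=0x52
Byte[7]=87: continuation. acc=(acc<<6)|0x07=0x1487
Completed: cp=U+1487 (starts at byte 5)
Byte[8]=E8: 3-byte lead, need 2 cont bytes. acc=0x8
Byte[9]=B6: continuation. acc=(acc<<6)|0x36=0x236
Byte[10]=9F: continuation. acc=(acc<<6)|0x1F=0x8D9F
Completed: cp=U+8D9F (starts at byte 8)
Byte[11]=7D: 1-byte ASCII. cp=U+007D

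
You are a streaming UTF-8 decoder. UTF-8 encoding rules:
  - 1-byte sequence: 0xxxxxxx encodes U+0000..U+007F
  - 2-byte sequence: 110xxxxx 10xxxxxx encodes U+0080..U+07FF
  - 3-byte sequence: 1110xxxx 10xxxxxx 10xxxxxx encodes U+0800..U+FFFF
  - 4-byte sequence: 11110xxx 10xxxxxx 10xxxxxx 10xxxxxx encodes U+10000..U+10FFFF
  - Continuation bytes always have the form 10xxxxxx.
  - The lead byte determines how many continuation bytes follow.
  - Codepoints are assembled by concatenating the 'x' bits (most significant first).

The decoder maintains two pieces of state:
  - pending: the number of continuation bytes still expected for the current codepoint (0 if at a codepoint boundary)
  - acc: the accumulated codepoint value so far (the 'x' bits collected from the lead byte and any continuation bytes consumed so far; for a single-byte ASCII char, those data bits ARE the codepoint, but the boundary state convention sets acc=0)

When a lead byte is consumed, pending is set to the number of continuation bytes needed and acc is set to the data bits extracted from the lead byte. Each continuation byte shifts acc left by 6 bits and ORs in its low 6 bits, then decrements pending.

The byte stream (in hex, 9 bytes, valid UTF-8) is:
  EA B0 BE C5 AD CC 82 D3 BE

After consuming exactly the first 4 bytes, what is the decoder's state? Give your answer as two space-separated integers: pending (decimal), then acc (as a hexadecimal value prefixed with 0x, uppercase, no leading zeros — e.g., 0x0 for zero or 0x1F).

Byte[0]=EA: 3-byte lead. pending=2, acc=0xA
Byte[1]=B0: continuation. acc=(acc<<6)|0x30=0x2B0, pending=1
Byte[2]=BE: continuation. acc=(acc<<6)|0x3E=0xAC3E, pending=0
Byte[3]=C5: 2-byte lead. pending=1, acc=0x5

Answer: 1 0x5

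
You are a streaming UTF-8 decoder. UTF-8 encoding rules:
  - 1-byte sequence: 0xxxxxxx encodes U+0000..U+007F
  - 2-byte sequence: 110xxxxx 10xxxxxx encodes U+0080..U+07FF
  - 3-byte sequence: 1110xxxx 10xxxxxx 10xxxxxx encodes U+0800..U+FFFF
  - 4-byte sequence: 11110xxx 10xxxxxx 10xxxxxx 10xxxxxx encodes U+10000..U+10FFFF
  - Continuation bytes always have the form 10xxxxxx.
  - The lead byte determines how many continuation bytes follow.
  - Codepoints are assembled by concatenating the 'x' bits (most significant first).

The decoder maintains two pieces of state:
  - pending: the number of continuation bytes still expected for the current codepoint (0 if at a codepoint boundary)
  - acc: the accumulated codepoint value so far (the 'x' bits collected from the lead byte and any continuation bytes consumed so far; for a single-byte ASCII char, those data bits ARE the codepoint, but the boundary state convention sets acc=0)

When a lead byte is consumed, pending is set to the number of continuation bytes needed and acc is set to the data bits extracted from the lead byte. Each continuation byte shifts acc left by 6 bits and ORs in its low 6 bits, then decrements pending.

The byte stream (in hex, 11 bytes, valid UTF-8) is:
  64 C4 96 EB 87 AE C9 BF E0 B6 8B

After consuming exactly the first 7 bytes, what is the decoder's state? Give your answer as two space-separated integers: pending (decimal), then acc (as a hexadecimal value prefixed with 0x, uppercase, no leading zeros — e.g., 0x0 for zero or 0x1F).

Byte[0]=64: 1-byte. pending=0, acc=0x0
Byte[1]=C4: 2-byte lead. pending=1, acc=0x4
Byte[2]=96: continuation. acc=(acc<<6)|0x16=0x116, pending=0
Byte[3]=EB: 3-byte lead. pending=2, acc=0xB
Byte[4]=87: continuation. acc=(acc<<6)|0x07=0x2C7, pending=1
Byte[5]=AE: continuation. acc=(acc<<6)|0x2E=0xB1EE, pending=0
Byte[6]=C9: 2-byte lead. pending=1, acc=0x9

Answer: 1 0x9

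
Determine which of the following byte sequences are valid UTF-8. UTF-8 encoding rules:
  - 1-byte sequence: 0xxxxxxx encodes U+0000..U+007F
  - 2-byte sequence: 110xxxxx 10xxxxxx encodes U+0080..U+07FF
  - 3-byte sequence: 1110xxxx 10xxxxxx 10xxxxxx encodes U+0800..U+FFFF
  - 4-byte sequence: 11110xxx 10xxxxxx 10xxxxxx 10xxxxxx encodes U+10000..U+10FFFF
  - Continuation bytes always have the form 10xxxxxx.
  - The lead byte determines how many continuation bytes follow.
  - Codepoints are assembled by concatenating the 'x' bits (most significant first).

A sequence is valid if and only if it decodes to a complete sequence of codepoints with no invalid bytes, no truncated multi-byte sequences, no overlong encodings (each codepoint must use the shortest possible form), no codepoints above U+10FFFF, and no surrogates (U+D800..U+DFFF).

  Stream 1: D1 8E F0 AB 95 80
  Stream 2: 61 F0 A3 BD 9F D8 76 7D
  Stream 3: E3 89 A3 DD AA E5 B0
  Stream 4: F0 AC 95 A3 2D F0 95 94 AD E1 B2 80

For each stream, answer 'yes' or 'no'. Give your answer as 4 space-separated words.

Stream 1: decodes cleanly. VALID
Stream 2: error at byte offset 6. INVALID
Stream 3: error at byte offset 7. INVALID
Stream 4: decodes cleanly. VALID

Answer: yes no no yes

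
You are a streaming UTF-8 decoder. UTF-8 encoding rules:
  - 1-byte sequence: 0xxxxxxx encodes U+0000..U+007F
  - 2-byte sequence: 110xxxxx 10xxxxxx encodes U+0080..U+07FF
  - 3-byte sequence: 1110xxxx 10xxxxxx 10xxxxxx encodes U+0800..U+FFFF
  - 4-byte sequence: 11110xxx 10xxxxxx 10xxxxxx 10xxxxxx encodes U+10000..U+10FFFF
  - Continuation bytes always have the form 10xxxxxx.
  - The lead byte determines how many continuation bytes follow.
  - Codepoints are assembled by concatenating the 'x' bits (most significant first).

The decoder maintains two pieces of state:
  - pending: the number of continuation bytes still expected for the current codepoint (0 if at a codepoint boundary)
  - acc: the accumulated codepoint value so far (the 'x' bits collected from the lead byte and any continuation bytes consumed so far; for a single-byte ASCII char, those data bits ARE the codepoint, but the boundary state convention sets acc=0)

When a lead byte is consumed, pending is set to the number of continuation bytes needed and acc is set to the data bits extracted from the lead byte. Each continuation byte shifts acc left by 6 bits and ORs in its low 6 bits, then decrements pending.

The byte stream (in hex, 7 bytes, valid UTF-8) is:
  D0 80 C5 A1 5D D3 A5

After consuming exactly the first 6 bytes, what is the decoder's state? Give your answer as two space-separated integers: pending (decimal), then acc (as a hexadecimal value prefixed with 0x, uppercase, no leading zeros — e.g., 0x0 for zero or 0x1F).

Answer: 1 0x13

Derivation:
Byte[0]=D0: 2-byte lead. pending=1, acc=0x10
Byte[1]=80: continuation. acc=(acc<<6)|0x00=0x400, pending=0
Byte[2]=C5: 2-byte lead. pending=1, acc=0x5
Byte[3]=A1: continuation. acc=(acc<<6)|0x21=0x161, pending=0
Byte[4]=5D: 1-byte. pending=0, acc=0x0
Byte[5]=D3: 2-byte lead. pending=1, acc=0x13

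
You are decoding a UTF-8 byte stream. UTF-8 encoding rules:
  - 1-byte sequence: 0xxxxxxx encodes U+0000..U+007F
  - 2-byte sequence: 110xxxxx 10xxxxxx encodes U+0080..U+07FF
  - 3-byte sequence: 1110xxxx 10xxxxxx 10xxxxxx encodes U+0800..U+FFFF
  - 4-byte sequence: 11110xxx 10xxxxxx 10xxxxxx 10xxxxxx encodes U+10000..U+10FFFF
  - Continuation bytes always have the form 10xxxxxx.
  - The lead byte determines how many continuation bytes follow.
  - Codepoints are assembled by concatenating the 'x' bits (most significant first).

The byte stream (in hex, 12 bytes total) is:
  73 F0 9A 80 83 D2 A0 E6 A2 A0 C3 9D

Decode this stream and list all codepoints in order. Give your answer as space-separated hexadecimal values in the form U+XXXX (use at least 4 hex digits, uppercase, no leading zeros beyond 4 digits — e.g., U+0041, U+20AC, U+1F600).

Answer: U+0073 U+1A003 U+04A0 U+68A0 U+00DD

Derivation:
Byte[0]=73: 1-byte ASCII. cp=U+0073
Byte[1]=F0: 4-byte lead, need 3 cont bytes. acc=0x0
Byte[2]=9A: continuation. acc=(acc<<6)|0x1A=0x1A
Byte[3]=80: continuation. acc=(acc<<6)|0x00=0x680
Byte[4]=83: continuation. acc=(acc<<6)|0x03=0x1A003
Completed: cp=U+1A003 (starts at byte 1)
Byte[5]=D2: 2-byte lead, need 1 cont bytes. acc=0x12
Byte[6]=A0: continuation. acc=(acc<<6)|0x20=0x4A0
Completed: cp=U+04A0 (starts at byte 5)
Byte[7]=E6: 3-byte lead, need 2 cont bytes. acc=0x6
Byte[8]=A2: continuation. acc=(acc<<6)|0x22=0x1A2
Byte[9]=A0: continuation. acc=(acc<<6)|0x20=0x68A0
Completed: cp=U+68A0 (starts at byte 7)
Byte[10]=C3: 2-byte lead, need 1 cont bytes. acc=0x3
Byte[11]=9D: continuation. acc=(acc<<6)|0x1D=0xDD
Completed: cp=U+00DD (starts at byte 10)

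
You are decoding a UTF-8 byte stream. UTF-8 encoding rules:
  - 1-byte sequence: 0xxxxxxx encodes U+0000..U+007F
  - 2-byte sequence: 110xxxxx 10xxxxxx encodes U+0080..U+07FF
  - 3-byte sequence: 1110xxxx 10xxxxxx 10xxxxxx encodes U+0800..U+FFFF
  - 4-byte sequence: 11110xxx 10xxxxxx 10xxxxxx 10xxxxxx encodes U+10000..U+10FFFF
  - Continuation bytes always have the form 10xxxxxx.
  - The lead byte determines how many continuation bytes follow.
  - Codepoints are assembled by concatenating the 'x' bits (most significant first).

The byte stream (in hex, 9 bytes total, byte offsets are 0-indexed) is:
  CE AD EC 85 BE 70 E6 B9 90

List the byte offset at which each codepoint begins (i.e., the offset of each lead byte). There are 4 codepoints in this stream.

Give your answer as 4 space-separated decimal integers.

Byte[0]=CE: 2-byte lead, need 1 cont bytes. acc=0xE
Byte[1]=AD: continuation. acc=(acc<<6)|0x2D=0x3AD
Completed: cp=U+03AD (starts at byte 0)
Byte[2]=EC: 3-byte lead, need 2 cont bytes. acc=0xC
Byte[3]=85: continuation. acc=(acc<<6)|0x05=0x305
Byte[4]=BE: continuation. acc=(acc<<6)|0x3E=0xC17E
Completed: cp=U+C17E (starts at byte 2)
Byte[5]=70: 1-byte ASCII. cp=U+0070
Byte[6]=E6: 3-byte lead, need 2 cont bytes. acc=0x6
Byte[7]=B9: continuation. acc=(acc<<6)|0x39=0x1B9
Byte[8]=90: continuation. acc=(acc<<6)|0x10=0x6E50
Completed: cp=U+6E50 (starts at byte 6)

Answer: 0 2 5 6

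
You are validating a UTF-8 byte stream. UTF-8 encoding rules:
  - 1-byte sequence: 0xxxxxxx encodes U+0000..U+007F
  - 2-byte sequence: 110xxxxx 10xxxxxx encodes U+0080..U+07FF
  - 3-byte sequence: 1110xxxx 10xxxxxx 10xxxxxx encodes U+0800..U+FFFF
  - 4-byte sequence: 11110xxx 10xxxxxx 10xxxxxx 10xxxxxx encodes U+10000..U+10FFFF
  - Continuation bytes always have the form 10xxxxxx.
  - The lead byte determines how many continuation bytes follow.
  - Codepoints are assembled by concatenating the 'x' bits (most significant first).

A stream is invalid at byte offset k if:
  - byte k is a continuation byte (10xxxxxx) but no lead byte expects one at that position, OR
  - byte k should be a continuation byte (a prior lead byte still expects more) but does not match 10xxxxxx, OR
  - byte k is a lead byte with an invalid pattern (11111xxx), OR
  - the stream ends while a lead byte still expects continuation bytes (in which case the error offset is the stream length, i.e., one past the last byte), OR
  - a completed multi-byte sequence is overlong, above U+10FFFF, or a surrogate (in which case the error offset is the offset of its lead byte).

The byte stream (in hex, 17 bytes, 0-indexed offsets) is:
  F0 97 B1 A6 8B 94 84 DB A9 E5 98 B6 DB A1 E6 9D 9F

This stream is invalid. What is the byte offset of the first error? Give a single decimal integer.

Byte[0]=F0: 4-byte lead, need 3 cont bytes. acc=0x0
Byte[1]=97: continuation. acc=(acc<<6)|0x17=0x17
Byte[2]=B1: continuation. acc=(acc<<6)|0x31=0x5F1
Byte[3]=A6: continuation. acc=(acc<<6)|0x26=0x17C66
Completed: cp=U+17C66 (starts at byte 0)
Byte[4]=8B: INVALID lead byte (not 0xxx/110x/1110/11110)

Answer: 4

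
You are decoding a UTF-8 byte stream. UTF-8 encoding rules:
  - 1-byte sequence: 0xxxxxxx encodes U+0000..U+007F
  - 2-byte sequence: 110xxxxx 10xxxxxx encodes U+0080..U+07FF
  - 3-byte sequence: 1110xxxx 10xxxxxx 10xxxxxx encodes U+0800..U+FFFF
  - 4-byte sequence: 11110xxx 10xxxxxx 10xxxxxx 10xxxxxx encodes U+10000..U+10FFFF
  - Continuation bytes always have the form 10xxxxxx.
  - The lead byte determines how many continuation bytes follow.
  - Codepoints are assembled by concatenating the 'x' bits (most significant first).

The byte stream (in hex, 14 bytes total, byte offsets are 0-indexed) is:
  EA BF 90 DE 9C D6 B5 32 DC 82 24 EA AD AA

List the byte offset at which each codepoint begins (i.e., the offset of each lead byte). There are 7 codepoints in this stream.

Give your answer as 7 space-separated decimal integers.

Byte[0]=EA: 3-byte lead, need 2 cont bytes. acc=0xA
Byte[1]=BF: continuation. acc=(acc<<6)|0x3F=0x2BF
Byte[2]=90: continuation. acc=(acc<<6)|0x10=0xAFD0
Completed: cp=U+AFD0 (starts at byte 0)
Byte[3]=DE: 2-byte lead, need 1 cont bytes. acc=0x1E
Byte[4]=9C: continuation. acc=(acc<<6)|0x1C=0x79C
Completed: cp=U+079C (starts at byte 3)
Byte[5]=D6: 2-byte lead, need 1 cont bytes. acc=0x16
Byte[6]=B5: continuation. acc=(acc<<6)|0x35=0x5B5
Completed: cp=U+05B5 (starts at byte 5)
Byte[7]=32: 1-byte ASCII. cp=U+0032
Byte[8]=DC: 2-byte lead, need 1 cont bytes. acc=0x1C
Byte[9]=82: continuation. acc=(acc<<6)|0x02=0x702
Completed: cp=U+0702 (starts at byte 8)
Byte[10]=24: 1-byte ASCII. cp=U+0024
Byte[11]=EA: 3-byte lead, need 2 cont bytes. acc=0xA
Byte[12]=AD: continuation. acc=(acc<<6)|0x2D=0x2AD
Byte[13]=AA: continuation. acc=(acc<<6)|0x2A=0xAB6A
Completed: cp=U+AB6A (starts at byte 11)

Answer: 0 3 5 7 8 10 11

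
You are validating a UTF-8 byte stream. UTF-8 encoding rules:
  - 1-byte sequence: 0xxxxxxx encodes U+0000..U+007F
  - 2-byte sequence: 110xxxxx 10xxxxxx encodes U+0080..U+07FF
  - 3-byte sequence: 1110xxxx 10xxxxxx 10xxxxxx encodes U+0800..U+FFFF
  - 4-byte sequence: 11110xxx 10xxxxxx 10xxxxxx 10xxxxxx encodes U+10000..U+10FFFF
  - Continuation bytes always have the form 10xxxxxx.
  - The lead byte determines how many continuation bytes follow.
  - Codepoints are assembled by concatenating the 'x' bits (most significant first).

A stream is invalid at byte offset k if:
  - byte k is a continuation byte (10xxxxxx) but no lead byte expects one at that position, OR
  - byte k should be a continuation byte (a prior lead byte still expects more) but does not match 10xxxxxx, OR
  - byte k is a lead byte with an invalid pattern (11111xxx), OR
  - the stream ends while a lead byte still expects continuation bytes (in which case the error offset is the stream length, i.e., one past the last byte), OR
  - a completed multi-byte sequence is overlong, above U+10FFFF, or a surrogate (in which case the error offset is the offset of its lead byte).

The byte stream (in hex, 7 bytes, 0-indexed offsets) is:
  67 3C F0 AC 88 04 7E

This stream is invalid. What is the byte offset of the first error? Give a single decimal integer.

Answer: 5

Derivation:
Byte[0]=67: 1-byte ASCII. cp=U+0067
Byte[1]=3C: 1-byte ASCII. cp=U+003C
Byte[2]=F0: 4-byte lead, need 3 cont bytes. acc=0x0
Byte[3]=AC: continuation. acc=(acc<<6)|0x2C=0x2C
Byte[4]=88: continuation. acc=(acc<<6)|0x08=0xB08
Byte[5]=04: expected 10xxxxxx continuation. INVALID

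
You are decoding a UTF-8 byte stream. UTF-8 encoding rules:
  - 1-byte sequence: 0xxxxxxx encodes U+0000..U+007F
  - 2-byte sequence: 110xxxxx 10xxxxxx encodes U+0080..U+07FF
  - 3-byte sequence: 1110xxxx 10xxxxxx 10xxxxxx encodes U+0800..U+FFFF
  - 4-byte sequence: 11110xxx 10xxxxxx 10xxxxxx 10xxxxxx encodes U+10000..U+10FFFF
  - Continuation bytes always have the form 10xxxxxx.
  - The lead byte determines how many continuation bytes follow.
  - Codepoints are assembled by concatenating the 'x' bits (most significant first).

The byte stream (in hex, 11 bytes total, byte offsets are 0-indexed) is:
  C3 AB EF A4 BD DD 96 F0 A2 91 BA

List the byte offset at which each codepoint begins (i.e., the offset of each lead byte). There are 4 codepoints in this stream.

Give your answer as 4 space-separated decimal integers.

Byte[0]=C3: 2-byte lead, need 1 cont bytes. acc=0x3
Byte[1]=AB: continuation. acc=(acc<<6)|0x2B=0xEB
Completed: cp=U+00EB (starts at byte 0)
Byte[2]=EF: 3-byte lead, need 2 cont bytes. acc=0xF
Byte[3]=A4: continuation. acc=(acc<<6)|0x24=0x3E4
Byte[4]=BD: continuation. acc=(acc<<6)|0x3D=0xF93D
Completed: cp=U+F93D (starts at byte 2)
Byte[5]=DD: 2-byte lead, need 1 cont bytes. acc=0x1D
Byte[6]=96: continuation. acc=(acc<<6)|0x16=0x756
Completed: cp=U+0756 (starts at byte 5)
Byte[7]=F0: 4-byte lead, need 3 cont bytes. acc=0x0
Byte[8]=A2: continuation. acc=(acc<<6)|0x22=0x22
Byte[9]=91: continuation. acc=(acc<<6)|0x11=0x891
Byte[10]=BA: continuation. acc=(acc<<6)|0x3A=0x2247A
Completed: cp=U+2247A (starts at byte 7)

Answer: 0 2 5 7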